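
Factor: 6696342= 2^1*3^2*601^1 * 619^1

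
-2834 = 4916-7750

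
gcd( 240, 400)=80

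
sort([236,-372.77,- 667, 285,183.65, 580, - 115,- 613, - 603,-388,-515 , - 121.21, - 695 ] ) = [ - 695,-667, - 613,-603 ,-515,-388,-372.77, - 121.21, - 115  ,  183.65  ,  236, 285,  580] 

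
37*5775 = 213675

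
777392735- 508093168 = 269299567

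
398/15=398/15= 26.53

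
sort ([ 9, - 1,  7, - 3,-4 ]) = [-4, - 3, - 1, 7 , 9]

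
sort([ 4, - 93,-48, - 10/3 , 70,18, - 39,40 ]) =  [ - 93, -48, - 39, - 10/3,4,18 , 40,70 ]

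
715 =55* 13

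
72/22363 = 72/22363 = 0.00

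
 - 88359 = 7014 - 95373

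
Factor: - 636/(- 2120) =2^( - 1)*3^1*5^( - 1) = 3/10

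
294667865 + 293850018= 588517883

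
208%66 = 10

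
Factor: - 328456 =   -  2^3 * 41057^1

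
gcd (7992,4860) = 108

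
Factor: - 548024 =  - 2^3*61^1*1123^1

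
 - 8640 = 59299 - 67939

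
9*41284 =371556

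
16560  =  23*720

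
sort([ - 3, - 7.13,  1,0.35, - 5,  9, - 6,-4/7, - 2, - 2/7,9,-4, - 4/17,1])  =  [ -7.13, - 6, - 5, - 4,-3 ,- 2, - 4/7 , - 2/7, - 4/17 , 0.35, 1,1, 9,9]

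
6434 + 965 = 7399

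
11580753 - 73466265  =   - 61885512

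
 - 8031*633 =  - 5083623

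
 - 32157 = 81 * (- 397)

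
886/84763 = 886/84763 = 0.01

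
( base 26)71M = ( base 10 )4780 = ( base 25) 7G5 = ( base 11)3656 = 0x12ac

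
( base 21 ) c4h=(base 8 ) 12421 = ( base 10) 5393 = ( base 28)6oh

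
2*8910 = 17820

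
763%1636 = 763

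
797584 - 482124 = 315460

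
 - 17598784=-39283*448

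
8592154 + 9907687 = 18499841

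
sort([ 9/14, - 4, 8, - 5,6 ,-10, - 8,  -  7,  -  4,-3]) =[-10,-8, - 7,-5, -4,  -  4, - 3, 9/14,6, 8 ] 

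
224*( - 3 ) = -672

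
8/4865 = 8/4865 = 0.00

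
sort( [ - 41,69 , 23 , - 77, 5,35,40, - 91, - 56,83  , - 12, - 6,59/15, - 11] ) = [ - 91,-77, - 56, - 41, - 12, - 11, -6,59/15,5,23,35, 40,69, 83 ]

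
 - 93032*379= - 35259128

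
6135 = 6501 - 366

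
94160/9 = 94160/9 = 10462.22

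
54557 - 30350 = 24207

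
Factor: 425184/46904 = 53148/5863 = 2^2*3^1*11^( -1)*13^( - 1)*41^( - 1 )*43^1 * 103^1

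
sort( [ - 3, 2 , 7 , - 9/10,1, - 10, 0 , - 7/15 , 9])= [  -  10 , -3, - 9/10, - 7/15, 0,  1,  2,  7,9]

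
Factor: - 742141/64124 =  - 2^ (-2) * 17^( - 1 )*787^1 = - 787/68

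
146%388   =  146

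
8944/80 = 559/5  =  111.80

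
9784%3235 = 79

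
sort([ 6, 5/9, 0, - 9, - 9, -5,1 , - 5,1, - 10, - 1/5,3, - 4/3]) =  [ - 10,-9, - 9,-5,-5 , - 4/3,  -  1/5, 0 , 5/9,1, 1 , 3, 6]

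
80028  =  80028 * 1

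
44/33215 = 44/33215 = 0.00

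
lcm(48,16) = 48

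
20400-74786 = -54386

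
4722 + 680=5402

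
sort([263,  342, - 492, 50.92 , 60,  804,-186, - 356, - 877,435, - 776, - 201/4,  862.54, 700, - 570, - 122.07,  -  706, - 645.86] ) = [- 877 , - 776, - 706, - 645.86, - 570, - 492, - 356, - 186,- 122.07, - 201/4,50.92,60, 263 , 342,  435, 700 , 804, 862.54]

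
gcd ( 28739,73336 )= 1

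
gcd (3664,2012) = 4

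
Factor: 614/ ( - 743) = -2^1*307^1*743^ (-1 )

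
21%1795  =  21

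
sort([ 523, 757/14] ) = [757/14,523 ] 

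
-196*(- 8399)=1646204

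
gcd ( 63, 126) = 63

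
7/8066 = 7/8066=0.00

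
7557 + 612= 8169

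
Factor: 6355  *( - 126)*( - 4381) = 3507998130 = 2^1*3^2 * 5^1*7^1 *13^1 *31^1*41^1*337^1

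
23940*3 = 71820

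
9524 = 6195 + 3329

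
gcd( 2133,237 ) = 237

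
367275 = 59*6225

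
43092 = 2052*21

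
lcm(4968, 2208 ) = 19872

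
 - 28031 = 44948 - 72979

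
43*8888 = 382184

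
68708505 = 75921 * 905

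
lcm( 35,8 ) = 280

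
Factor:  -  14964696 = - 2^3 * 3^3 * 29^1*2389^1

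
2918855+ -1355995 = 1562860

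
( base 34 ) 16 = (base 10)40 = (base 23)1H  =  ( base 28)1c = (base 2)101000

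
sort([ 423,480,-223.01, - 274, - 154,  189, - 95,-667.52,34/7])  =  [ - 667.52,- 274, - 223.01,- 154, - 95,  34/7,189, 423, 480]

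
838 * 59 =49442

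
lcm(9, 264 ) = 792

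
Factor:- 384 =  - 2^7*3^1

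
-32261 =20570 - 52831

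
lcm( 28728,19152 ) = 57456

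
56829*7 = 397803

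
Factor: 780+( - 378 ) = 402=2^1*3^1*67^1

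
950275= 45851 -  - 904424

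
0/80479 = 0=0.00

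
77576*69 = 5352744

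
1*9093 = 9093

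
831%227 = 150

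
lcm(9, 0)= 0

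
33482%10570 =1772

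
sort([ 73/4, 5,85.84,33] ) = [5,73/4,33, 85.84 ]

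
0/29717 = 0 = 0.00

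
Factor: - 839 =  - 839^1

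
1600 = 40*40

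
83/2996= 83/2996 = 0.03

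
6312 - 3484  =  2828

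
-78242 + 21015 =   -  57227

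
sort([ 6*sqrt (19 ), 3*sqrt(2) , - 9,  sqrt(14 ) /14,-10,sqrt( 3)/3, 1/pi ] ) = [-10, - 9,  sqrt(14)/14,1/pi, sqrt(3 ) /3,3*sqrt (2 ), 6*sqrt( 19)]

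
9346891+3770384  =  13117275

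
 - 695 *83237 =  - 57849715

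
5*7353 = 36765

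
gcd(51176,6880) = 8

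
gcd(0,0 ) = 0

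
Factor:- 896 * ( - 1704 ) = 1526784 = 2^10*3^1*7^1 * 71^1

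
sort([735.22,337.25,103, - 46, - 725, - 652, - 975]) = [ - 975, - 725, - 652, - 46,103, 337.25 , 735.22]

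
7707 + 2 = 7709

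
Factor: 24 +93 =117 = 3^2 * 13^1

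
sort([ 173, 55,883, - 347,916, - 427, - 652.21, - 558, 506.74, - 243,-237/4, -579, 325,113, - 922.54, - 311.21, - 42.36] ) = [ - 922.54, - 652.21, - 579, - 558, - 427, - 347 , - 311.21, - 243, - 237/4  ,-42.36, 55,113, 173,325,506.74,883,  916]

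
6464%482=198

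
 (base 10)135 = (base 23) 5K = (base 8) 207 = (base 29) 4j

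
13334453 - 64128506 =-50794053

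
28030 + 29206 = 57236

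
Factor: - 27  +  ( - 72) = - 99 = - 3^2*11^1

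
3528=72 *49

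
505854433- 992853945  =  -486999512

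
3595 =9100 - 5505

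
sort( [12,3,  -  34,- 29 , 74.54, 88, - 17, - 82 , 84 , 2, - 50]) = [ -82, - 50, - 34, - 29,  -  17, 2 , 3,12, 74.54, 84, 88]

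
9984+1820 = 11804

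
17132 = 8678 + 8454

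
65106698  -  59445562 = 5661136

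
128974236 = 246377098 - 117402862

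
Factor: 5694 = 2^1*3^1*13^1  *73^1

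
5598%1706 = 480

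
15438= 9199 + 6239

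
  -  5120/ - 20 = 256/1 = 256.00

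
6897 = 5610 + 1287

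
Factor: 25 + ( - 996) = -971 = - 971^1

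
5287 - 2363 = 2924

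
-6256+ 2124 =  - 4132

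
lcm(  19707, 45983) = 137949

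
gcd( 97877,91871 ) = 13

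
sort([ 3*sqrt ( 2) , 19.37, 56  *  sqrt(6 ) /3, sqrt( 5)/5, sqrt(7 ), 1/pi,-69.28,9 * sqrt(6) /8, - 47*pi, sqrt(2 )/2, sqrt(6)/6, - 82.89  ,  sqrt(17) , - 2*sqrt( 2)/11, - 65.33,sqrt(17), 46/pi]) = [ - 47*pi, - 82.89,  -  69.28, - 65.33,- 2*sqrt(2)/11, 1/pi,sqrt( 6) /6, sqrt( 5 )/5, sqrt( 2 )/2, sqrt( 7), 9*sqrt(6 )/8, sqrt(17), sqrt (17 ),3*sqrt( 2 ), 46/pi,19.37,  56*sqrt( 6) /3]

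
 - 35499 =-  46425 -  - 10926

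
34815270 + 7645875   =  42461145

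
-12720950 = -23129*550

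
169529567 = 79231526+90298041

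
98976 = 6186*16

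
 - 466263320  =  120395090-586658410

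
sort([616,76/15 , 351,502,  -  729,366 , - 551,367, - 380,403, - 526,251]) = [ - 729,  -  551, - 526, - 380,  76/15, 251,351,366,  367,  403,  502, 616]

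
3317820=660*5027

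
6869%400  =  69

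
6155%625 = 530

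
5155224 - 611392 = 4543832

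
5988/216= 27 + 13/18 =27.72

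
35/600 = 7/120 = 0.06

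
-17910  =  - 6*2985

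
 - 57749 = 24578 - 82327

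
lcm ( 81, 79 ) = 6399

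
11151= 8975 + 2176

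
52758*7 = 369306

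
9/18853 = 9/18853 = 0.00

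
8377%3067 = 2243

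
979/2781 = 979/2781=0.35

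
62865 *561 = 35267265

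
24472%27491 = 24472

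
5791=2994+2797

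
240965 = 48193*5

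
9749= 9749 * 1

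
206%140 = 66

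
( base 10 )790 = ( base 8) 1426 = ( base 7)2206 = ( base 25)16F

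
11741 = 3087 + 8654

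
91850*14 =1285900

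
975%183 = 60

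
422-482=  - 60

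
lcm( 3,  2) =6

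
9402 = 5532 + 3870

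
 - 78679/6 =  - 13114+5/6 = - 13113.17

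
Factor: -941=  -  941^1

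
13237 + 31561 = 44798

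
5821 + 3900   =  9721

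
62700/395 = 158+ 58/79 = 158.73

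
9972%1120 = 1012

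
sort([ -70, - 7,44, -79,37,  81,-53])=[-79 , -70 , - 53,-7, 37 , 44, 81 ]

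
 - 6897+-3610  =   - 10507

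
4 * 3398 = 13592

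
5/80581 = 5/80581 = 0.00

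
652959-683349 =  - 30390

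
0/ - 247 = 0/1 = - 0.00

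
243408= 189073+54335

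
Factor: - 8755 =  - 5^1*17^1  *103^1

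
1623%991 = 632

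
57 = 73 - 16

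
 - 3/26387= -3/26387 = - 0.00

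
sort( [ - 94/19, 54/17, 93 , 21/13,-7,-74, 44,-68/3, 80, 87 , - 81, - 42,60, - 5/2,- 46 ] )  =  [ - 81, - 74, - 46, - 42, - 68/3, - 7, - 94/19, -5/2 , 21/13,  54/17 , 44, 60, 80, 87, 93 ] 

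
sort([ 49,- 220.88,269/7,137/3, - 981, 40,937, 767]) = [ - 981, - 220.88,269/7, 40,137/3, 49, 767,937]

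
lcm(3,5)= 15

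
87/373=87/373 = 0.23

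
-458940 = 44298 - 503238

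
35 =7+28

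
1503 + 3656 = 5159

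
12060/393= 30+90/131  =  30.69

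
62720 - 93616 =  - 30896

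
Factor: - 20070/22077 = -2^1* 5^1*11^( -1) = -10/11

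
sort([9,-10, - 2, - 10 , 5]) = [ - 10,-10, - 2, 5, 9]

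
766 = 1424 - 658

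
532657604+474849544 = 1007507148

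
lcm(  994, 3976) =3976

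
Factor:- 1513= - 17^1 * 89^1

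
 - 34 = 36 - 70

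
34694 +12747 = 47441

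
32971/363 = 32971/363 = 90.83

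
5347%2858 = 2489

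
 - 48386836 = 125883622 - 174270458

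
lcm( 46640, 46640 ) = 46640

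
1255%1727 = 1255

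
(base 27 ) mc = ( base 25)O6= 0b1001011110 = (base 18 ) 1fc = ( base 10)606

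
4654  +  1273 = 5927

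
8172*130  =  1062360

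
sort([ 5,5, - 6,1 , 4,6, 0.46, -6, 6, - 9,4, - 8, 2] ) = [ - 9, - 8, - 6, - 6,0.46 , 1, 2, 4,4,5,5 , 6, 6]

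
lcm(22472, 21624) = 1146072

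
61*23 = 1403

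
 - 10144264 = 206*(-49244) 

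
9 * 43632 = 392688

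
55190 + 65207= 120397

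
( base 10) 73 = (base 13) 58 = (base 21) 3A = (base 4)1021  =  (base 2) 1001001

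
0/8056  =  0= 0.00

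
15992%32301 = 15992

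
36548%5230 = 5168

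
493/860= 493/860= 0.57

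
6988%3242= 504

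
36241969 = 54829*661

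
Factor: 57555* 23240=2^3*3^2 *5^2 * 7^1*83^1* 1279^1 =1337578200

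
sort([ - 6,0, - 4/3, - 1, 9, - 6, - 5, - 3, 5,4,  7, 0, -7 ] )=[ -7, - 6, - 6,-5,  -  3,  -  4/3, - 1,0,0, 4, 5, 7, 9] 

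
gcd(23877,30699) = 3411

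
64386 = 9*7154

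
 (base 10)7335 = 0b1110010100111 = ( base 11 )5569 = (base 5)213320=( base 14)295d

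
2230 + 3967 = 6197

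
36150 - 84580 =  - 48430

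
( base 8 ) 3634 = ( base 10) 1948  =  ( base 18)604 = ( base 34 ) 1NA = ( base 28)2DG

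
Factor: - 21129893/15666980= -2^( - 2 )*5^(  -  1 )*7^( - 1 )*23^1*29^1*47^( - 1 )* 79^1 *401^1*2381^( - 1)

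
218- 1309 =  - 1091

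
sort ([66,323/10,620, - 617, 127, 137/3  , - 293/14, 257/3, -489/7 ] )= [  -  617, - 489/7, - 293/14, 323/10, 137/3, 66, 257/3,127, 620]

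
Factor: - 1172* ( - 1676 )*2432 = 2^11*19^1*293^1*419^1 = 4777109504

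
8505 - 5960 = 2545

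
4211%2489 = 1722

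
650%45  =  20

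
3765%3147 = 618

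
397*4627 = 1836919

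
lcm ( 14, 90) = 630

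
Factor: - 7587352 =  - 2^3*223^1*4253^1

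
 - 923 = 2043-2966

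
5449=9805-4356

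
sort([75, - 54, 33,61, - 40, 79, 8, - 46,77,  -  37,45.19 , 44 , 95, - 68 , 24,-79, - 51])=[  -  79, - 68, - 54, - 51,  -  46,-40, - 37,8,24, 33,44,45.19, 61, 75,77,79,95]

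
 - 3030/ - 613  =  3030/613 = 4.94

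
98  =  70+28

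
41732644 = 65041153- 23308509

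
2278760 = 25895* 88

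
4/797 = 4/797= 0.01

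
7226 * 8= 57808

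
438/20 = 219/10 = 21.90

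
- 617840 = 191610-809450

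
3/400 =3/400 = 0.01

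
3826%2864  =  962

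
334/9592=167/4796 = 0.03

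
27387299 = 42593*643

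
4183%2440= 1743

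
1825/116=15 + 85/116 =15.73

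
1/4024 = 1/4024 = 0.00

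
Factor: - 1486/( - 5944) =2^(-2) =1/4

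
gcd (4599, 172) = 1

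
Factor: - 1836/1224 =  - 2^( - 1 )*3^1 = - 3/2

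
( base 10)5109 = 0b1001111110101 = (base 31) 59p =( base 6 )35353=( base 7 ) 20616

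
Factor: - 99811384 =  - 2^3*41^1*304303^1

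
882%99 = 90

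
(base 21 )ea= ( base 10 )304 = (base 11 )257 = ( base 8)460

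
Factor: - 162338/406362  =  - 157/393 = - 3^(- 1 )*131^( - 1 )*157^1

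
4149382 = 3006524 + 1142858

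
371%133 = 105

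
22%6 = 4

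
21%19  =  2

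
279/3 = 93 = 93.00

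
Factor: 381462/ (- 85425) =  - 127154/28475 = -2^1*5^( - 2) * 17^( - 1)*67^(-1)*63577^1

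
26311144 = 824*31931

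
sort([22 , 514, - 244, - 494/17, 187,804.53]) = [ - 244, - 494/17,22, 187, 514,804.53 ] 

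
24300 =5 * 4860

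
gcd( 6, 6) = 6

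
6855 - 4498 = 2357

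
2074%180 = 94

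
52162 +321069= 373231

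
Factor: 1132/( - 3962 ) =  - 2^1*7^( - 1)  =  - 2/7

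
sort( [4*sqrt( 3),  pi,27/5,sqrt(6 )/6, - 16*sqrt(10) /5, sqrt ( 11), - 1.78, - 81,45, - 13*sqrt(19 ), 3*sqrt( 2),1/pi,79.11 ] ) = [ - 81, -13*sqrt( 19), - 16*sqrt (10) /5,  -  1.78 , 1/pi,sqrt( 6 ) /6, pi  ,  sqrt( 11 ),3*sqrt( 2 ),27/5 , 4*sqrt( 3 ),45, 79.11]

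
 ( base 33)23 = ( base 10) 69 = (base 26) 2h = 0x45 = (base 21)36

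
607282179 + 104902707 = 712184886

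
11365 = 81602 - 70237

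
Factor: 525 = 3^1 * 5^2*7^1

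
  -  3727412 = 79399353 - 83126765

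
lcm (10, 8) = 40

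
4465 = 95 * 47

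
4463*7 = 31241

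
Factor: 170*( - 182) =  - 2^2*  5^1*7^1*13^1 * 17^1 = -  30940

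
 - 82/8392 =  - 1 + 4155/4196= -0.01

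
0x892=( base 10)2194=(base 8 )4222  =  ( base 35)1ro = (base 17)7a1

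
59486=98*607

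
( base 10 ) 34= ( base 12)2a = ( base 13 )28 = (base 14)26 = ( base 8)42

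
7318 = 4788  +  2530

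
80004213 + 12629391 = 92633604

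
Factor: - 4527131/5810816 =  - 2^(-7 ) *7^1*11^(  -  1)*151^1*4127^( - 1)*4283^1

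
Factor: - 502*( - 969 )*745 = 362396310 =2^1*3^1*5^1*17^1*19^1*149^1*251^1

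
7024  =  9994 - 2970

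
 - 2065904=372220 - 2438124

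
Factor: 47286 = 2^1*3^2*37^1 *71^1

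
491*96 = 47136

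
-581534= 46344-627878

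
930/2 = 465  =  465.00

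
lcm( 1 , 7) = 7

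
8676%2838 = 162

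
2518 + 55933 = 58451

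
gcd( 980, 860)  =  20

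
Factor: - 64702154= - 2^1*11^1*2941007^1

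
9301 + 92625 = 101926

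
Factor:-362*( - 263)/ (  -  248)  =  -47603/124  =  - 2^( - 2)*31^ ( - 1)*181^1*263^1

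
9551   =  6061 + 3490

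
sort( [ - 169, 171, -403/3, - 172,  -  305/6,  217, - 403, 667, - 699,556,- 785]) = [  -  785, - 699,  -  403,- 172,-169,-403/3, - 305/6, 171, 217, 556, 667]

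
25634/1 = 25634 = 25634.00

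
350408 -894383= - 543975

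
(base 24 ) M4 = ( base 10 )532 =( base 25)L7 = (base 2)1000010100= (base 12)384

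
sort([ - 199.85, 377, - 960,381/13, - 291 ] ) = [ - 960, - 291,-199.85,381/13,377] 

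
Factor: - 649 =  - 11^1*59^1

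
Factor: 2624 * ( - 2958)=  - 2^7*3^1*17^1 * 29^1 * 41^1 = - 7761792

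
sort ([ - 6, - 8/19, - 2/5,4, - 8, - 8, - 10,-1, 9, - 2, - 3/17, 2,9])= [-10, - 8, - 8,-6, - 2, - 1,-8/19,-2/5,-3/17,2,4 , 9,9] 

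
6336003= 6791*933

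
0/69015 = 0 = 0.00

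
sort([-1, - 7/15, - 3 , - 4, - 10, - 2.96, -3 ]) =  [- 10, - 4 ,-3, - 3, - 2.96, - 1, - 7/15 ] 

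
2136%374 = 266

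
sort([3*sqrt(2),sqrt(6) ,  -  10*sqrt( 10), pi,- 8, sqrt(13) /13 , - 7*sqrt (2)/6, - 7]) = [ - 10*sqrt(10),  -  8,  -  7 , - 7*sqrt(2 ) /6,sqrt( 13 )/13, sqrt(6), pi, 3*sqrt(2 )]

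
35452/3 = 35452/3 = 11817.33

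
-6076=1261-7337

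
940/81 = 11+ 49/81 = 11.60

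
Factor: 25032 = 2^3 * 3^1*7^1 * 149^1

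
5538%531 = 228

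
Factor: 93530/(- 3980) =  - 47/2 = -  2^( - 1 ) * 47^1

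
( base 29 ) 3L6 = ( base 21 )729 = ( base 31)387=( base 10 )3138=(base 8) 6102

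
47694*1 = 47694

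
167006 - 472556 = - 305550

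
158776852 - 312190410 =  - 153413558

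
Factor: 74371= 11^1*6761^1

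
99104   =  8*12388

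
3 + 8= 11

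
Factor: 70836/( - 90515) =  - 2^2*3^1 *5^(-1 )*43^( - 1 )*421^ ( - 1)*5903^1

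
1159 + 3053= 4212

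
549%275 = 274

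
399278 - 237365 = 161913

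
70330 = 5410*13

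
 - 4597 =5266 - 9863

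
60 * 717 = 43020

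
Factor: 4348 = 2^2 * 1087^1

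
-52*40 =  - 2080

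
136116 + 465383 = 601499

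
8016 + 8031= 16047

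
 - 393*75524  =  -29680932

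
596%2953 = 596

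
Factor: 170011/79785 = 3^ ( - 4 )*5^( - 1)  *863^1= 863/405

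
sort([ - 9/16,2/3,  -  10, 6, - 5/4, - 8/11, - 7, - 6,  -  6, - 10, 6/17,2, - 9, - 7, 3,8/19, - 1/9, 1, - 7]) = [ - 10,-10, - 9, - 7, - 7,  -  7 , - 6, - 6,  -  5/4, - 8/11, - 9/16, - 1/9, 6/17, 8/19, 2/3,1 , 2,3, 6]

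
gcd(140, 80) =20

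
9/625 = 9/625  =  0.01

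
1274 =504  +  770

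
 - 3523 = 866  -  4389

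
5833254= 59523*98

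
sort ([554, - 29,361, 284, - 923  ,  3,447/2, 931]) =[ - 923, - 29, 3,447/2  ,  284, 361, 554,931]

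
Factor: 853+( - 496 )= 3^1*7^1 *17^1  =  357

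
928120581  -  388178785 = 539941796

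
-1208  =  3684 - 4892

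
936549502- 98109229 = 838440273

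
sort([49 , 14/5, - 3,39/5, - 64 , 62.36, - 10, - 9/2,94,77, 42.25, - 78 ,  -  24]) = [ -78, - 64,- 24, - 10,  -  9/2,  -  3, 14/5, 39/5, 42.25,49, 62.36, 77, 94]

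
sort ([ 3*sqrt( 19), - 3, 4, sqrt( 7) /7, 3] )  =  [ - 3, sqrt(7)/7  ,  3, 4, 3*sqrt( 19) ] 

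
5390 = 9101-3711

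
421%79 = 26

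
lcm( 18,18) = 18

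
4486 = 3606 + 880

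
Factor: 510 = 2^1 *3^1*5^1*17^1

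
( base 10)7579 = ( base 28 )9IJ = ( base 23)e7c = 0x1D9B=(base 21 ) h3j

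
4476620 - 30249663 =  - 25773043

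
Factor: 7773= 3^1*2591^1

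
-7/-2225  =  7/2225 = 0.00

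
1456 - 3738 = - 2282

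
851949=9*94661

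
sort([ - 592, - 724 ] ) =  [ - 724, - 592 ]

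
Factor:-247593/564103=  - 3^1*82531^1*564103^(-1)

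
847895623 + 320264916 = 1168160539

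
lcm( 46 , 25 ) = 1150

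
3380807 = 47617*71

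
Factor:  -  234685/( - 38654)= 85/14 = 2^(- 1) * 5^1*7^( - 1) * 17^1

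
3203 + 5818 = 9021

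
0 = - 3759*0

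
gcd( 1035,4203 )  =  9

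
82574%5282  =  3344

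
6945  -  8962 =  - 2017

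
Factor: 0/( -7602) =0 = 0^1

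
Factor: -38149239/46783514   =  -2^(- 1 )*3^1 * 29^1 * 251^1 * 1523^(-1)*1747^1*15359^( - 1)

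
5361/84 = 1787/28 =63.82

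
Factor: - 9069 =-3^1*3023^1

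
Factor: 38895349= 43^1*73^1*12391^1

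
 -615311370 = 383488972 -998800342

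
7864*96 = 754944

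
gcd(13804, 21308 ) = 28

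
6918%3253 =412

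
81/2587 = 81/2587 = 0.03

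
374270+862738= 1237008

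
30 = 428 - 398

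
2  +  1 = 3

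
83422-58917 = 24505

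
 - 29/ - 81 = 29/81 = 0.36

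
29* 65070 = 1887030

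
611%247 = 117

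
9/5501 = 9/5501 = 0.00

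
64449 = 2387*27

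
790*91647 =72401130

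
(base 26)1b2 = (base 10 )964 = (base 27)18j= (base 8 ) 1704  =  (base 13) 592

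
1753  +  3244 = 4997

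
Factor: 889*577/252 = 73279/36 = 2^( - 2)*3^( - 2)*127^1 *577^1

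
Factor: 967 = 967^1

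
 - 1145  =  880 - 2025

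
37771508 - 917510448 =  - 879738940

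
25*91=2275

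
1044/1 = 1044 = 1044.00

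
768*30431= 23371008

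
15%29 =15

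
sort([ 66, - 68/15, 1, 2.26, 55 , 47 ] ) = [ - 68/15, 1,2.26,47,55 , 66 ]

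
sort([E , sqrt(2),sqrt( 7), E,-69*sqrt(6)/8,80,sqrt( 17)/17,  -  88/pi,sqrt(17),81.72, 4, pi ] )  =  [-88/pi, - 69*  sqrt(6)/8, sqrt(17)/17,  sqrt( 2), sqrt( 7),E,E, pi,4,  sqrt(17), 80,81.72]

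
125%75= 50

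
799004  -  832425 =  - 33421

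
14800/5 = 2960 = 2960.00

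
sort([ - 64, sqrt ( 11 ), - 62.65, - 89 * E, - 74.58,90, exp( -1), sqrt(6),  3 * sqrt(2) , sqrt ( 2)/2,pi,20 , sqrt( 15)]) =[ - 89 * E,-74.58  ,-64,-62.65,exp( - 1), sqrt(2)/2, sqrt( 6 ),pi, sqrt(11) , sqrt( 15 ), 3*sqrt( 2 ),20,90] 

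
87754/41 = 87754/41 = 2140.34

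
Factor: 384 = 2^7*3^1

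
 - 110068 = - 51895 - 58173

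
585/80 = 117/16 = 7.31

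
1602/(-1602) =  - 1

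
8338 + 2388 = 10726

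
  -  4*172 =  - 688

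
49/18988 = 49/18988 = 0.00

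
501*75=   37575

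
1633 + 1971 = 3604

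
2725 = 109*25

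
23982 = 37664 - 13682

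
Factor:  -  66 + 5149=13^1 * 17^1*23^1 = 5083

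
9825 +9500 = 19325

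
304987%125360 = 54267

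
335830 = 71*4730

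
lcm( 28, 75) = 2100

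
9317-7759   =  1558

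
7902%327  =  54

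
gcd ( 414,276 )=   138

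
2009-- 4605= 6614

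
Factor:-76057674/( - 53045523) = 25352558/17681841 = 2^1*3^( - 3)*7^1*11^1*73^( - 1 )*8971^(-1 ) * 164627^1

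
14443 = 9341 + 5102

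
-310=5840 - 6150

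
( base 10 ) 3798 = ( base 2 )111011010110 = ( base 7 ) 14034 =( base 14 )1554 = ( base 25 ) 61N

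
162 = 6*27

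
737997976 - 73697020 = 664300956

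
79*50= 3950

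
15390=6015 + 9375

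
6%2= 0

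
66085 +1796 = 67881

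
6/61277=6/61277 = 0.00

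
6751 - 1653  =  5098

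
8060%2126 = 1682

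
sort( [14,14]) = [ 14, 14]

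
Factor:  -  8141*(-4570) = 2^1*5^1*7^1* 457^1 * 1163^1 = 37204370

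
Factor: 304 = 2^4*19^1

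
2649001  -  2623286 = 25715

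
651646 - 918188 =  - 266542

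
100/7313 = 100/7313 = 0.01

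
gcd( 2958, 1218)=174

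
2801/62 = 2801/62 = 45.18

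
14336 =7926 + 6410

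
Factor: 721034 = 2^1*349^1*1033^1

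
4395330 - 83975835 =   -  79580505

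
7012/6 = 1168 + 2/3 =1168.67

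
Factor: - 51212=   -  2^2*7^1*31^1*59^1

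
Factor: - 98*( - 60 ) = 2^3*3^1*5^1* 7^2 = 5880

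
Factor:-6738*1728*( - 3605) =41973966720 =2^7*3^4*5^1*7^1*103^1*1123^1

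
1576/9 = 1576/9 = 175.11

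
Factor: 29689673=13^1 * 197^1*11593^1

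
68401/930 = 73 + 511/930 = 73.55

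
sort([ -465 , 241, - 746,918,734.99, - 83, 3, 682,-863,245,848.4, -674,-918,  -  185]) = [ - 918, - 863, - 746, -674,-465, - 185, - 83, 3, 241, 245, 682, 734.99, 848.4,918 ]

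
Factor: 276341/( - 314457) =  -29/33 = -3^(-1)*11^( - 1)*29^1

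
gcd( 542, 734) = 2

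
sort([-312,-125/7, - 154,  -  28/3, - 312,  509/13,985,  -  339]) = [-339, - 312, - 312 ,  -  154, - 125/7, - 28/3,509/13 , 985]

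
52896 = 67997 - 15101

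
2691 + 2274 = 4965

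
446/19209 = 446/19209 = 0.02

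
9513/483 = 453/23 =19.70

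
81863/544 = 81863/544 = 150.48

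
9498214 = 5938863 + 3559351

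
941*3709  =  3490169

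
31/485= 31/485 =0.06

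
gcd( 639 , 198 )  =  9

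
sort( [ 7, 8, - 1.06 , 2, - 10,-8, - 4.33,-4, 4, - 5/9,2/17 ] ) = [ - 10, - 8,-4.33, - 4, - 1.06, - 5/9, 2/17 , 2, 4,7, 8]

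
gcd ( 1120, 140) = 140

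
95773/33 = 95773/33 = 2902.21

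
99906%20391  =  18342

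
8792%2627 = 911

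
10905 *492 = 5365260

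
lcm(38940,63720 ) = 700920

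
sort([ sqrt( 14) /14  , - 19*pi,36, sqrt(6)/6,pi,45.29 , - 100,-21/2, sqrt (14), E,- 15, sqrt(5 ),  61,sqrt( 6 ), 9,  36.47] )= [ - 100, -19*pi, - 15,  -  21/2, sqrt( 14 ) /14,  sqrt( 6 )/6 , sqrt( 5 ),  sqrt(6), E, pi,sqrt(14 ),9, 36, 36.47, 45.29, 61] 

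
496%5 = 1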